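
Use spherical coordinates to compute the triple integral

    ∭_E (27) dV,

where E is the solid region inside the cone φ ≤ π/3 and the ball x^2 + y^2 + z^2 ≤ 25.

In spherical coordinates, x = ρ sin(φ) cos(θ), y = ρ sin(φ) sin(θ), z = ρ cos(φ), and dV = ρ^2 sin(φ) dρ dφ dθ.

The integrand becomes 27, so

    ∭_E (27) dV = ∫_{0}^{2π} ∫_{0}^{π/3} ∫_{0}^{5} (27) · ρ^2 sin(φ) dρ dφ dθ.

Inner (ρ): 1125sin(φ).
Middle (φ): 1125/2.
Outer (θ): 1125π.

Therefore the triple integral equals 1125π.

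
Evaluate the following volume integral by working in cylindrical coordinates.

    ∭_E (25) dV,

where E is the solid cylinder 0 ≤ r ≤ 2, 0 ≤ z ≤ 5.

In cylindrical coordinates, x = r cos(θ), y = r sin(θ), z = z, and dV = r dr dθ dz.

The integrand becomes 25, so

    ∭_E (25) dV = ∫_{0}^{2π} ∫_{0}^{2} ∫_{0}^{5} (25) · r dz dr dθ.

Inner (z): 125r.
Middle (r from 0 to 2): 250.
Outer (θ): 500π.

Therefore the triple integral equals 500π.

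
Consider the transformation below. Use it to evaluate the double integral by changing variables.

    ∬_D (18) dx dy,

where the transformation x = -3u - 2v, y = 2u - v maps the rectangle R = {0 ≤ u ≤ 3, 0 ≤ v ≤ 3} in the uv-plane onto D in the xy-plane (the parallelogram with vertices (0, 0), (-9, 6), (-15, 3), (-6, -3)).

Compute the Jacobian determinant of (x, y) with respect to (u, v):

    ∂(x,y)/∂(u,v) = | -3  -2 | = (-3)(-1) - (-2)(2) = 7.
                   | 2  -1 |

Its absolute value is |J| = 7 (the area scaling factor).

Substituting x = -3u - 2v, y = 2u - v into the integrand,

    18 → 18,

so the integral becomes

    ∬_R (18) · |J| du dv = ∫_0^3 ∫_0^3 (126) dv du.

Inner (v): 378.
Outer (u): 1134.

Therefore ∬_D (18) dx dy = 1134.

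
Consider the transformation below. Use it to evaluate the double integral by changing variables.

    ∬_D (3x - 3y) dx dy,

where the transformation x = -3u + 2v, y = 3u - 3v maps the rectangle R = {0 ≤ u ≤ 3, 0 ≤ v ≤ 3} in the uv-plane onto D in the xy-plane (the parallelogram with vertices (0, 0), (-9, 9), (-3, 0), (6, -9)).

Compute the Jacobian determinant of (x, y) with respect to (u, v):

    ∂(x,y)/∂(u,v) = | -3  2 | = (-3)(-3) - (2)(3) = 3.
                   | 3  -3 |

Its absolute value is |J| = 3 (the area scaling factor).

Substituting x = -3u + 2v, y = 3u - 3v into the integrand,

    3x - 3y → -18u + 15v,

so the integral becomes

    ∬_R (-18u + 15v) · |J| du dv = ∫_0^3 ∫_0^3 (-54u + 45v) dv du.

Inner (v): 405/2 - 162u.
Outer (u): -243/2.

Therefore ∬_D (3x - 3y) dx dy = -243/2.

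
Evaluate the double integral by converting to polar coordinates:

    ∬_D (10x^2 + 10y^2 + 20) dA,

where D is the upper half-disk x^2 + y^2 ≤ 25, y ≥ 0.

The region D is 0 ≤ r ≤ 5, 0 ≤ θ ≤ π in polar coordinates, where x = r cos(θ), y = r sin(θ), and dA = r dr dθ.

Under the substitution, the integrand becomes 10r^2 + 20, so

    ∬_D (10x^2 + 10y^2 + 20) dA = ∫_{0}^{π} ∫_{0}^{5} (10r^2 + 20) · r dr dθ.

Inner integral (in r): ∫_{0}^{5} (10r^2 + 20) · r dr = 3625/2.

Outer integral (in θ): ∫_{0}^{π} (3625/2) dθ = 3625π/2.

Therefore ∬_D (10x^2 + 10y^2 + 20) dA = 3625π/2.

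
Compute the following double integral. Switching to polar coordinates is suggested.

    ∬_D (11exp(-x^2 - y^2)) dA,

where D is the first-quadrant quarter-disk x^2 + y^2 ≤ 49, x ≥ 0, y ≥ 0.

The region D is 0 ≤ r ≤ 7, 0 ≤ θ ≤ π/2 in polar coordinates, where x = r cos(θ), y = r sin(θ), and dA = r dr dθ.

Under the substitution, the integrand becomes 11exp(-r^2), so

    ∬_D (11exp(-x^2 - y^2)) dA = ∫_{0}^{π/2} ∫_{0}^{7} (11exp(-r^2)) · r dr dθ.

Inner integral (in r): ∫_{0}^{7} (11exp(-r^2)) · r dr = 11/2 - 11exp(-49)/2.

Outer integral (in θ): ∫_{0}^{π/2} (11/2 - 11exp(-49)/2) dθ = -11π (1 - exp(49))exp(-49)/4.

Therefore ∬_D (11exp(-x^2 - y^2)) dA = -11π (1 - exp(49))exp(-49)/4.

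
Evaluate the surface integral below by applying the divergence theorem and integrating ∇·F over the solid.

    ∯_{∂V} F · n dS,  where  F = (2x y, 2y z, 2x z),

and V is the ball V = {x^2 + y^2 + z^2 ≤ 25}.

By the divergence theorem,

    ∯_{∂V} F · n dS = ∭_V (∇ · F) dV.

Compute the divergence:
    ∇ · F = ∂F_x/∂x + ∂F_y/∂y + ∂F_z/∂z = 2y + 2z + 2x = 2x + 2y + 2z.

In spherical coordinates, x = ρ sin(φ) cos(θ), y = ρ sin(φ) sin(θ), z = ρ cos(φ), dV = ρ^2 sin(φ) dρ dφ dθ, with 0 ≤ ρ ≤ 5, 0 ≤ φ ≤ π, 0 ≤ θ ≤ 2π.

The integrand, after substitution and multiplying by the volume element, becomes (2ρ (sqrt(2)sin(φ)sin(θ + π/4) + cos(φ))) · ρ^2 sin(φ), so

    ∭_V (∇·F) dV = ∫_0^{2π} ∫_0^{π} ∫_0^{5} (2ρ (sqrt(2)sin(φ)sin(θ + π/4) + cos(φ))) · ρ^2 sin(φ) dρ dφ dθ.

Inner (ρ from 0 to 5): 625(sqrt(2)sin(φ)sin(θ + π/4) + cos(φ))sin(φ)/2.
Middle (φ from 0 to π): 625sqrt(2)π sin(θ + π/4)/4.
Outer (θ from 0 to 2π): 0.

Therefore ∯_{∂V} F · n dS = 0.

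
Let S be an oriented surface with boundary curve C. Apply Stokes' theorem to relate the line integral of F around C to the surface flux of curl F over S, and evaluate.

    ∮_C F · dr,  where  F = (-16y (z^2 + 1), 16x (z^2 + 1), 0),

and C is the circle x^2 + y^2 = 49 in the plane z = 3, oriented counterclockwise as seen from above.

Let S be the flat disk x^2 + y^2 ≤ 49 in the plane z = 3, with upward unit normal n̂ = ẑ. By Stokes' theorem,

    ∮_C F · dr = ∬_S (∇ × F) · n̂ dS = ∬_D (curl F)_z dA,

where D is the disk x^2 + y^2 ≤ 49.

Compute the curl of F = (-16y (z^2 + 1), 16x (z^2 + 1), 0):
    (∇ × F)_x = ∂F_z/∂y - ∂F_y/∂z = -32x z,
    (∇ × F)_y = ∂F_x/∂z - ∂F_z/∂x = -32y z,
    (∇ × F)_z = ∂F_y/∂x - ∂F_x/∂y = 32z^2 + 32.

On z = 3, (curl F)_z = 320.

Convert to polar (x = r cos θ, y = r sin θ, dA = r dr dθ); the integrand becomes 320, so

    ∬_D (curl F)_z dA = ∫_0^{2π} ∫_0^{7} (320) · r dr dθ.

Inner (r from 0 to 7): 7840.
Outer (θ from 0 to 2π): 15680π.

Therefore ∮_C F · dr = 15680π.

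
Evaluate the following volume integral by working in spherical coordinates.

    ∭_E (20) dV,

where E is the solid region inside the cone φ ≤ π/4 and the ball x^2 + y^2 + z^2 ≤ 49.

In spherical coordinates, x = ρ sin(φ) cos(θ), y = ρ sin(φ) sin(θ), z = ρ cos(φ), and dV = ρ^2 sin(φ) dρ dφ dθ.

The integrand becomes 20, so

    ∭_E (20) dV = ∫_{0}^{2π} ∫_{0}^{π/4} ∫_{0}^{7} (20) · ρ^2 sin(φ) dρ dφ dθ.

Inner (ρ): 6860sin(φ)/3.
Middle (φ): 6860/3 - 3430sqrt(2)/3.
Outer (θ): 6860π (2 - sqrt(2))/3.

Therefore the triple integral equals 6860π (2 - sqrt(2))/3.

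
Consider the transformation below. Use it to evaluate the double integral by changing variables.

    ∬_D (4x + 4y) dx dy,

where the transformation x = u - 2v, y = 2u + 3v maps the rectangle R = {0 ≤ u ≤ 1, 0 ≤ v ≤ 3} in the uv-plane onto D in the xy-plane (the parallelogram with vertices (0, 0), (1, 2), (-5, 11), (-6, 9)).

Compute the Jacobian determinant of (x, y) with respect to (u, v):

    ∂(x,y)/∂(u,v) = | 1  -2 | = (1)(3) - (-2)(2) = 7.
                   | 2  3 |

Its absolute value is |J| = 7 (the area scaling factor).

Substituting x = u - 2v, y = 2u + 3v into the integrand,

    4x + 4y → 12u + 4v,

so the integral becomes

    ∬_R (12u + 4v) · |J| du dv = ∫_0^1 ∫_0^3 (84u + 28v) dv du.

Inner (v): 252u + 126.
Outer (u): 252.

Therefore ∬_D (4x + 4y) dx dy = 252.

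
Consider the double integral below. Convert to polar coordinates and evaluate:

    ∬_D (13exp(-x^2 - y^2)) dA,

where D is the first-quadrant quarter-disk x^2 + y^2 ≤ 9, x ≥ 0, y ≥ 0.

The region D is 0 ≤ r ≤ 3, 0 ≤ θ ≤ π/2 in polar coordinates, where x = r cos(θ), y = r sin(θ), and dA = r dr dθ.

Under the substitution, the integrand becomes 13exp(-r^2), so

    ∬_D (13exp(-x^2 - y^2)) dA = ∫_{0}^{π/2} ∫_{0}^{3} (13exp(-r^2)) · r dr dθ.

Inner integral (in r): ∫_{0}^{3} (13exp(-r^2)) · r dr = 13/2 - 13exp(-9)/2.

Outer integral (in θ): ∫_{0}^{π/2} (13/2 - 13exp(-9)/2) dθ = -13π (1 - exp(9))exp(-9)/4.

Therefore ∬_D (13exp(-x^2 - y^2)) dA = -13π (1 - exp(9))exp(-9)/4.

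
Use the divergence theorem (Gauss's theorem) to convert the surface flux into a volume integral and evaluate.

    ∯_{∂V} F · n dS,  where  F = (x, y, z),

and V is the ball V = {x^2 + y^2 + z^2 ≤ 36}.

By the divergence theorem,

    ∯_{∂V} F · n dS = ∭_V (∇ · F) dV.

Compute the divergence:
    ∇ · F = ∂F_x/∂x + ∂F_y/∂y + ∂F_z/∂z = 1 + 1 + 1 = 3.

In spherical coordinates, x = ρ sin(φ) cos(θ), y = ρ sin(φ) sin(θ), z = ρ cos(φ), dV = ρ^2 sin(φ) dρ dφ dθ, with 0 ≤ ρ ≤ 6, 0 ≤ φ ≤ π, 0 ≤ θ ≤ 2π.

The integrand, after substitution and multiplying by the volume element, becomes (3) · ρ^2 sin(φ), so

    ∭_V (∇·F) dV = ∫_0^{2π} ∫_0^{π} ∫_0^{6} (3) · ρ^2 sin(φ) dρ dφ dθ.

Inner (ρ from 0 to 6): 216sin(φ).
Middle (φ from 0 to π): 432.
Outer (θ from 0 to 2π): 864π.

Therefore ∯_{∂V} F · n dS = 864π.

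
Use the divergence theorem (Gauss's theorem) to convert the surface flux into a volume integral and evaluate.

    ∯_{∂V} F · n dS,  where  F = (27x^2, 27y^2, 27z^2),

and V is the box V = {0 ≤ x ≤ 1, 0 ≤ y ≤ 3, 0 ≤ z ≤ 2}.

By the divergence theorem,

    ∯_{∂V} F · n dS = ∭_V (∇ · F) dV.

Compute the divergence:
    ∇ · F = ∂F_x/∂x + ∂F_y/∂y + ∂F_z/∂z = 54x + 54y + 54z.

V is a rectangular box, so dV = dx dy dz with 0 ≤ x ≤ 1, 0 ≤ y ≤ 3, 0 ≤ z ≤ 2.

Integrate (54x + 54y + 54z) over V as an iterated integral:

    ∭_V (∇·F) dV = ∫_0^{1} ∫_0^{3} ∫_0^{2} (54x + 54y + 54z) dz dy dx.

Inner (z from 0 to 2): 108x + 108y + 108.
Middle (y from 0 to 3): 324x + 810.
Outer (x from 0 to 1): 972.

Therefore ∯_{∂V} F · n dS = 972.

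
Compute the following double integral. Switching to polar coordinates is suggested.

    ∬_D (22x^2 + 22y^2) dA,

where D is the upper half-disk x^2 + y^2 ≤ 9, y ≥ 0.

The region D is 0 ≤ r ≤ 3, 0 ≤ θ ≤ π in polar coordinates, where x = r cos(θ), y = r sin(θ), and dA = r dr dθ.

Under the substitution, the integrand becomes 22r^2, so

    ∬_D (22x^2 + 22y^2) dA = ∫_{0}^{π} ∫_{0}^{3} (22r^2) · r dr dθ.

Inner integral (in r): ∫_{0}^{3} (22r^2) · r dr = 891/2.

Outer integral (in θ): ∫_{0}^{π} (891/2) dθ = 891π/2.

Therefore ∬_D (22x^2 + 22y^2) dA = 891π/2.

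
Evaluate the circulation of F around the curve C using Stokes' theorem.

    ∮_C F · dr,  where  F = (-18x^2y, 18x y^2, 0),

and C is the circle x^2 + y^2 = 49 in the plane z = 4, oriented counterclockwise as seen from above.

Let S be the flat disk x^2 + y^2 ≤ 49 in the plane z = 4, with upward unit normal n̂ = ẑ. By Stokes' theorem,

    ∮_C F · dr = ∬_S (∇ × F) · n̂ dS = ∬_D (curl F)_z dA,

where D is the disk x^2 + y^2 ≤ 49.

Compute the curl of F = (-18x^2y, 18x y^2, 0):
    (∇ × F)_x = ∂F_z/∂y - ∂F_y/∂z = 0,
    (∇ × F)_y = ∂F_x/∂z - ∂F_z/∂x = 0,
    (∇ × F)_z = ∂F_y/∂x - ∂F_x/∂y = 18x^2 + 18y^2.

On z = 4, (curl F)_z = 18x^2 + 18y^2.

Convert to polar (x = r cos θ, y = r sin θ, dA = r dr dθ); the integrand becomes 18r^2, so

    ∬_D (curl F)_z dA = ∫_0^{2π} ∫_0^{7} (18r^2) · r dr dθ.

Inner (r from 0 to 7): 21609/2.
Outer (θ from 0 to 2π): 21609π.

Therefore ∮_C F · dr = 21609π.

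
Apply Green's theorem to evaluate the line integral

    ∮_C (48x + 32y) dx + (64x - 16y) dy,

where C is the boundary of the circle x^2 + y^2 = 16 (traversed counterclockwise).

Green's theorem converts the closed line integral into a double integral over the enclosed region D:

    ∮_C P dx + Q dy = ∬_D (∂Q/∂x - ∂P/∂y) dA.

Here P = 48x + 32y, Q = 64x - 16y, so

    ∂Q/∂x = 64,    ∂P/∂y = 32,
    ∂Q/∂x - ∂P/∂y = 32.

D is the region x^2 + y^2 ≤ 16. Evaluating the double integral:

In polar coordinates (x = r cos θ, y = r sin θ, dA = r dr dθ) the integrand becomes 32, so

    ∬_D (32) dA = ∫_0^{2π} ∫_0^{4} (32) · r dr dθ.

Inner (r from 0 to 4): 256.
Outer (θ from 0 to 2π): 512π.

Therefore ∮_C P dx + Q dy = 512π.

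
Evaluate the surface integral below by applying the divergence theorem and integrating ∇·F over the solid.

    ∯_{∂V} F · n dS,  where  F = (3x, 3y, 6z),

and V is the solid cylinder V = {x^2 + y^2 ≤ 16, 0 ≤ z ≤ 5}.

By the divergence theorem,

    ∯_{∂V} F · n dS = ∭_V (∇ · F) dV.

Compute the divergence:
    ∇ · F = ∂F_x/∂x + ∂F_y/∂y + ∂F_z/∂z = 3 + 3 + 6 = 12.

In cylindrical coordinates, x = r cos(θ), y = r sin(θ), z = z, dV = r dr dθ dz, with 0 ≤ r ≤ 4, 0 ≤ θ ≤ 2π, 0 ≤ z ≤ 5.

The integrand, after substitution and multiplying by the volume element, becomes (12) · r, so

    ∭_V (∇·F) dV = ∫_0^{2π} ∫_0^{4} ∫_0^{5} (12) · r dz dr dθ.

Inner (z from 0 to 5): 60r.
Middle (r from 0 to 4): 480.
Outer (θ from 0 to 2π): 960π.

Therefore ∯_{∂V} F · n dS = 960π.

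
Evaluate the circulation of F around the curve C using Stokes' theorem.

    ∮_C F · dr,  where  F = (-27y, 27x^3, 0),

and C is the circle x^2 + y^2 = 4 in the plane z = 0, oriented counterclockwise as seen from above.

Let S be the flat disk x^2 + y^2 ≤ 4 in the plane z = 0, with upward unit normal n̂ = ẑ. By Stokes' theorem,

    ∮_C F · dr = ∬_S (∇ × F) · n̂ dS = ∬_D (curl F)_z dA,

where D is the disk x^2 + y^2 ≤ 4.

Compute the curl of F = (-27y, 27x^3, 0):
    (∇ × F)_x = ∂F_z/∂y - ∂F_y/∂z = 0,
    (∇ × F)_y = ∂F_x/∂z - ∂F_z/∂x = 0,
    (∇ × F)_z = ∂F_y/∂x - ∂F_x/∂y = 81x^2 + 27.

On z = 0, (curl F)_z = 81x^2 + 27.

Convert to polar (x = r cos θ, y = r sin θ, dA = r dr dθ); the integrand becomes 81r^2cos(θ)^2 + 27, so

    ∬_D (curl F)_z dA = ∫_0^{2π} ∫_0^{2} (81r^2cos(θ)^2 + 27) · r dr dθ.

Inner (r from 0 to 2): 324cos(θ)^2 + 54.
Outer (θ from 0 to 2π): 432π.

Therefore ∮_C F · dr = 432π.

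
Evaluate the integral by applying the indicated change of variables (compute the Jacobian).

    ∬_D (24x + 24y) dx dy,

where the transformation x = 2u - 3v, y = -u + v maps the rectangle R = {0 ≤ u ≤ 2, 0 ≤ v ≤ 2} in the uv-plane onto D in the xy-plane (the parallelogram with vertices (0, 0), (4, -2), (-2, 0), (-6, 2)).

Compute the Jacobian determinant of (x, y) with respect to (u, v):

    ∂(x,y)/∂(u,v) = | 2  -3 | = (2)(1) - (-3)(-1) = -1.
                   | -1  1 |

Its absolute value is |J| = 1 (the area scaling factor).

Substituting x = 2u - 3v, y = -u + v into the integrand,

    24x + 24y → 24u - 48v,

so the integral becomes

    ∬_R (24u - 48v) · |J| du dv = ∫_0^2 ∫_0^2 (24u - 48v) dv du.

Inner (v): 48u - 96.
Outer (u): -96.

Therefore ∬_D (24x + 24y) dx dy = -96.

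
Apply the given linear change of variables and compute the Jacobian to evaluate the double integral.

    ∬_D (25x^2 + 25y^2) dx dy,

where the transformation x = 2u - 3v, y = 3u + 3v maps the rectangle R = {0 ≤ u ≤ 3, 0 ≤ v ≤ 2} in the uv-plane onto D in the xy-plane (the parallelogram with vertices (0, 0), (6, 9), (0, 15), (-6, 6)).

Compute the Jacobian determinant of (x, y) with respect to (u, v):

    ∂(x,y)/∂(u,v) = | 2  -3 | = (2)(3) - (-3)(3) = 15.
                   | 3  3 |

Its absolute value is |J| = 15 (the area scaling factor).

Substituting x = 2u - 3v, y = 3u + 3v into the integrand,

    25x^2 + 25y^2 → 325u^2 + 150u v + 450v^2,

so the integral becomes

    ∬_R (325u^2 + 150u v + 450v^2) · |J| du dv = ∫_0^3 ∫_0^2 (4875u^2 + 2250u v + 6750v^2) dv du.

Inner (v): 9750u^2 + 4500u + 18000.
Outer (u): 162000.

Therefore ∬_D (25x^2 + 25y^2) dx dy = 162000.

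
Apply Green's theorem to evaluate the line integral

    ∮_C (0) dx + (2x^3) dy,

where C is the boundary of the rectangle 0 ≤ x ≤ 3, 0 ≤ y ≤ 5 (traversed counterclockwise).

Green's theorem converts the closed line integral into a double integral over the enclosed region D:

    ∮_C P dx + Q dy = ∬_D (∂Q/∂x - ∂P/∂y) dA.

Here P = 0, Q = 2x^3, so

    ∂Q/∂x = 6x^2,    ∂P/∂y = 0,
    ∂Q/∂x - ∂P/∂y = 6x^2.

D is the region 0 ≤ x ≤ 3, 0 ≤ y ≤ 5. Evaluating the double integral:

    ∬_D (6x^2) dA = ∫_0^{3} ∫_0^{5} (6x^2) dy dx.

Inner (y from 0 to 5): 30x^2.
Outer (x from 0 to 3): 270.

Therefore ∮_C P dx + Q dy = 270.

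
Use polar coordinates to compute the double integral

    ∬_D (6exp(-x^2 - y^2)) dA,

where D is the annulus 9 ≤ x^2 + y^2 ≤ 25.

The region D is 3 ≤ r ≤ 5, 0 ≤ θ ≤ 2π in polar coordinates, where x = r cos(θ), y = r sin(θ), and dA = r dr dθ.

Under the substitution, the integrand becomes 6exp(-r^2), so

    ∬_D (6exp(-x^2 - y^2)) dA = ∫_{0}^{2π} ∫_{3}^{5} (6exp(-r^2)) · r dr dθ.

Inner integral (in r): ∫_{3}^{5} (6exp(-r^2)) · r dr = -(3 - 3exp(16))exp(-25).

Outer integral (in θ): ∫_{0}^{2π} (-(3 - 3exp(16))exp(-25)) dθ = -6π (1 - exp(16))exp(-25).

Therefore ∬_D (6exp(-x^2 - y^2)) dA = -6π (1 - exp(16))exp(-25).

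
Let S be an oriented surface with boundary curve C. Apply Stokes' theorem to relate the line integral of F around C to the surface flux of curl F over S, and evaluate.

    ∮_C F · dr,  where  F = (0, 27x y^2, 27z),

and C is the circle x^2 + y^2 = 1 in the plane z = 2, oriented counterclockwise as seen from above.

Let S be the flat disk x^2 + y^2 ≤ 1 in the plane z = 2, with upward unit normal n̂ = ẑ. By Stokes' theorem,

    ∮_C F · dr = ∬_S (∇ × F) · n̂ dS = ∬_D (curl F)_z dA,

where D is the disk x^2 + y^2 ≤ 1.

Compute the curl of F = (0, 27x y^2, 27z):
    (∇ × F)_x = ∂F_z/∂y - ∂F_y/∂z = 0,
    (∇ × F)_y = ∂F_x/∂z - ∂F_z/∂x = 0,
    (∇ × F)_z = ∂F_y/∂x - ∂F_x/∂y = 27y^2.

On z = 2, (curl F)_z = 27y^2.

Convert to polar (x = r cos θ, y = r sin θ, dA = r dr dθ); the integrand becomes 27r^2sin(θ)^2, so

    ∬_D (curl F)_z dA = ∫_0^{2π} ∫_0^{1} (27r^2sin(θ)^2) · r dr dθ.

Inner (r from 0 to 1): 27sin(θ)^2/4.
Outer (θ from 0 to 2π): 27π/4.

Therefore ∮_C F · dr = 27π/4.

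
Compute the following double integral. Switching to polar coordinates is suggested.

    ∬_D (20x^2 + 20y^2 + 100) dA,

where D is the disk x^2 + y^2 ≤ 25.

The region D is 0 ≤ r ≤ 5, 0 ≤ θ ≤ 2π in polar coordinates, where x = r cos(θ), y = r sin(θ), and dA = r dr dθ.

Under the substitution, the integrand becomes 20r^2 + 100, so

    ∬_D (20x^2 + 20y^2 + 100) dA = ∫_{0}^{2π} ∫_{0}^{5} (20r^2 + 100) · r dr dθ.

Inner integral (in r): ∫_{0}^{5} (20r^2 + 100) · r dr = 4375.

Outer integral (in θ): ∫_{0}^{2π} (4375) dθ = 8750π.

Therefore ∬_D (20x^2 + 20y^2 + 100) dA = 8750π.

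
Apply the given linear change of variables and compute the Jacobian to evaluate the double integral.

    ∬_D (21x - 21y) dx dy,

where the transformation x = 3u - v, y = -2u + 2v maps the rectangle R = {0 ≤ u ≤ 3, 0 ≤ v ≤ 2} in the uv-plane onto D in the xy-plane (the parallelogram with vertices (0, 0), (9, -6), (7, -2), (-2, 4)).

Compute the Jacobian determinant of (x, y) with respect to (u, v):

    ∂(x,y)/∂(u,v) = | 3  -1 | = (3)(2) - (-1)(-2) = 4.
                   | -2  2 |

Its absolute value is |J| = 4 (the area scaling factor).

Substituting x = 3u - v, y = -2u + 2v into the integrand,

    21x - 21y → 105u - 63v,

so the integral becomes

    ∬_R (105u - 63v) · |J| du dv = ∫_0^3 ∫_0^2 (420u - 252v) dv du.

Inner (v): 840u - 504.
Outer (u): 2268.

Therefore ∬_D (21x - 21y) dx dy = 2268.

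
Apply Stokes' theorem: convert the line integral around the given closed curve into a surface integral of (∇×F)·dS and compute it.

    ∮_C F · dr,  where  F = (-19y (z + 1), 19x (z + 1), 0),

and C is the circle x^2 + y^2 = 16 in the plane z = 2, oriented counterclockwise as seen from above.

Let S be the flat disk x^2 + y^2 ≤ 16 in the plane z = 2, with upward unit normal n̂ = ẑ. By Stokes' theorem,

    ∮_C F · dr = ∬_S (∇ × F) · n̂ dS = ∬_D (curl F)_z dA,

where D is the disk x^2 + y^2 ≤ 16.

Compute the curl of F = (-19y (z + 1), 19x (z + 1), 0):
    (∇ × F)_x = ∂F_z/∂y - ∂F_y/∂z = -19x,
    (∇ × F)_y = ∂F_x/∂z - ∂F_z/∂x = -19y,
    (∇ × F)_z = ∂F_y/∂x - ∂F_x/∂y = 38z + 38.

On z = 2, (curl F)_z = 114.

Convert to polar (x = r cos θ, y = r sin θ, dA = r dr dθ); the integrand becomes 114, so

    ∬_D (curl F)_z dA = ∫_0^{2π} ∫_0^{4} (114) · r dr dθ.

Inner (r from 0 to 4): 912.
Outer (θ from 0 to 2π): 1824π.

Therefore ∮_C F · dr = 1824π.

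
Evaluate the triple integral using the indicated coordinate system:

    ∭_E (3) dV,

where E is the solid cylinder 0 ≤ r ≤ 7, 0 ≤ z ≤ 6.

In cylindrical coordinates, x = r cos(θ), y = r sin(θ), z = z, and dV = r dr dθ dz.

The integrand becomes 3, so

    ∭_E (3) dV = ∫_{0}^{2π} ∫_{0}^{7} ∫_{0}^{6} (3) · r dz dr dθ.

Inner (z): 18r.
Middle (r from 0 to 7): 441.
Outer (θ): 882π.

Therefore the triple integral equals 882π.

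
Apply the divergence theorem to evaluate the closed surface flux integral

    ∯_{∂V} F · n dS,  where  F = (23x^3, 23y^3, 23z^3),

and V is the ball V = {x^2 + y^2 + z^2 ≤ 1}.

By the divergence theorem,

    ∯_{∂V} F · n dS = ∭_V (∇ · F) dV.

Compute the divergence:
    ∇ · F = ∂F_x/∂x + ∂F_y/∂y + ∂F_z/∂z = 69x^2 + 69y^2 + 69z^2.

In spherical coordinates, x = ρ sin(φ) cos(θ), y = ρ sin(φ) sin(θ), z = ρ cos(φ), dV = ρ^2 sin(φ) dρ dφ dθ, with 0 ≤ ρ ≤ 1, 0 ≤ φ ≤ π, 0 ≤ θ ≤ 2π.

The integrand, after substitution and multiplying by the volume element, becomes (69ρ^2) · ρ^2 sin(φ), so

    ∭_V (∇·F) dV = ∫_0^{2π} ∫_0^{π} ∫_0^{1} (69ρ^2) · ρ^2 sin(φ) dρ dφ dθ.

Inner (ρ from 0 to 1): 69sin(φ)/5.
Middle (φ from 0 to π): 138/5.
Outer (θ from 0 to 2π): 276π/5.

Therefore ∯_{∂V} F · n dS = 276π/5.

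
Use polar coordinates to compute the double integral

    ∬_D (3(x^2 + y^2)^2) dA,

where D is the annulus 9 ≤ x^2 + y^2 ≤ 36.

The region D is 3 ≤ r ≤ 6, 0 ≤ θ ≤ 2π in polar coordinates, where x = r cos(θ), y = r sin(θ), and dA = r dr dθ.

Under the substitution, the integrand becomes 3r^4, so

    ∬_D (3(x^2 + y^2)^2) dA = ∫_{0}^{2π} ∫_{3}^{6} (3r^4) · r dr dθ.

Inner integral (in r): ∫_{3}^{6} (3r^4) · r dr = 45927/2.

Outer integral (in θ): ∫_{0}^{2π} (45927/2) dθ = 45927π.

Therefore ∬_D (3(x^2 + y^2)^2) dA = 45927π.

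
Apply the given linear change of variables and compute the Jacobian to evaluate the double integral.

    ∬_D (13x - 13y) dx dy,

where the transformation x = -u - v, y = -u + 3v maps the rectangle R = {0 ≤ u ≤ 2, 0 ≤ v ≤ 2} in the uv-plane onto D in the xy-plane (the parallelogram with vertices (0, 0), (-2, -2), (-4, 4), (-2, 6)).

Compute the Jacobian determinant of (x, y) with respect to (u, v):

    ∂(x,y)/∂(u,v) = | -1  -1 | = (-1)(3) - (-1)(-1) = -4.
                   | -1  3 |

Its absolute value is |J| = 4 (the area scaling factor).

Substituting x = -u - v, y = -u + 3v into the integrand,

    13x - 13y → -52v,

so the integral becomes

    ∬_R (-52v) · |J| du dv = ∫_0^2 ∫_0^2 (-208v) dv du.

Inner (v): -416.
Outer (u): -832.

Therefore ∬_D (13x - 13y) dx dy = -832.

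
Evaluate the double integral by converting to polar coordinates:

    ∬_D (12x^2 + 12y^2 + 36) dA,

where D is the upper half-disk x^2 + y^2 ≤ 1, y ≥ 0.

The region D is 0 ≤ r ≤ 1, 0 ≤ θ ≤ π in polar coordinates, where x = r cos(θ), y = r sin(θ), and dA = r dr dθ.

Under the substitution, the integrand becomes 12r^2 + 36, so

    ∬_D (12x^2 + 12y^2 + 36) dA = ∫_{0}^{π} ∫_{0}^{1} (12r^2 + 36) · r dr dθ.

Inner integral (in r): ∫_{0}^{1} (12r^2 + 36) · r dr = 21.

Outer integral (in θ): ∫_{0}^{π} (21) dθ = 21π.

Therefore ∬_D (12x^2 + 12y^2 + 36) dA = 21π.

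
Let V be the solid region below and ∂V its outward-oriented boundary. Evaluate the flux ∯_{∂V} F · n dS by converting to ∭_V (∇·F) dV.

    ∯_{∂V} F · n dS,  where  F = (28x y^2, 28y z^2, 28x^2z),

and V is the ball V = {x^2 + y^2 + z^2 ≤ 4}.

By the divergence theorem,

    ∯_{∂V} F · n dS = ∭_V (∇ · F) dV.

Compute the divergence:
    ∇ · F = ∂F_x/∂x + ∂F_y/∂y + ∂F_z/∂z = 28y^2 + 28z^2 + 28x^2 = 28x^2 + 28y^2 + 28z^2.

In spherical coordinates, x = ρ sin(φ) cos(θ), y = ρ sin(φ) sin(θ), z = ρ cos(φ), dV = ρ^2 sin(φ) dρ dφ dθ, with 0 ≤ ρ ≤ 2, 0 ≤ φ ≤ π, 0 ≤ θ ≤ 2π.

The integrand, after substitution and multiplying by the volume element, becomes (28ρ^2) · ρ^2 sin(φ), so

    ∭_V (∇·F) dV = ∫_0^{2π} ∫_0^{π} ∫_0^{2} (28ρ^2) · ρ^2 sin(φ) dρ dφ dθ.

Inner (ρ from 0 to 2): 896sin(φ)/5.
Middle (φ from 0 to π): 1792/5.
Outer (θ from 0 to 2π): 3584π/5.

Therefore ∯_{∂V} F · n dS = 3584π/5.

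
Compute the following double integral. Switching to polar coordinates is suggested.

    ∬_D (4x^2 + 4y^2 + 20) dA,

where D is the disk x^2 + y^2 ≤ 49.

The region D is 0 ≤ r ≤ 7, 0 ≤ θ ≤ 2π in polar coordinates, where x = r cos(θ), y = r sin(θ), and dA = r dr dθ.

Under the substitution, the integrand becomes 4r^2 + 20, so

    ∬_D (4x^2 + 4y^2 + 20) dA = ∫_{0}^{2π} ∫_{0}^{7} (4r^2 + 20) · r dr dθ.

Inner integral (in r): ∫_{0}^{7} (4r^2 + 20) · r dr = 2891.

Outer integral (in θ): ∫_{0}^{2π} (2891) dθ = 5782π.

Therefore ∬_D (4x^2 + 4y^2 + 20) dA = 5782π.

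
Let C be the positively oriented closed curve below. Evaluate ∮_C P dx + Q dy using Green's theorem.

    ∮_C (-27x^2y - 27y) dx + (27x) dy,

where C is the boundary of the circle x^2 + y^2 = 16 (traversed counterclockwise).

Green's theorem converts the closed line integral into a double integral over the enclosed region D:

    ∮_C P dx + Q dy = ∬_D (∂Q/∂x - ∂P/∂y) dA.

Here P = -27x^2y - 27y, Q = 27x, so

    ∂Q/∂x = 27,    ∂P/∂y = -27x^2 - 27,
    ∂Q/∂x - ∂P/∂y = 27x^2 + 54.

D is the region x^2 + y^2 ≤ 16. Evaluating the double integral:

In polar coordinates (x = r cos θ, y = r sin θ, dA = r dr dθ) the integrand becomes 27r^2cos(θ)^2 + 54, so

    ∬_D (27x^2 + 54) dA = ∫_0^{2π} ∫_0^{4} (27r^2cos(θ)^2 + 54) · r dr dθ.

Inner (r from 0 to 4): 1728cos(θ)^2 + 432.
Outer (θ from 0 to 2π): 2592π.

Therefore ∮_C P dx + Q dy = 2592π.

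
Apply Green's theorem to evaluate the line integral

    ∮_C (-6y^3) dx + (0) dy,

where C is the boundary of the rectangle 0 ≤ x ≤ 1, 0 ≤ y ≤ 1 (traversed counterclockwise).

Green's theorem converts the closed line integral into a double integral over the enclosed region D:

    ∮_C P dx + Q dy = ∬_D (∂Q/∂x - ∂P/∂y) dA.

Here P = -6y^3, Q = 0, so

    ∂Q/∂x = 0,    ∂P/∂y = -18y^2,
    ∂Q/∂x - ∂P/∂y = 18y^2.

D is the region 0 ≤ x ≤ 1, 0 ≤ y ≤ 1. Evaluating the double integral:

    ∬_D (18y^2) dA = ∫_0^{1} ∫_0^{1} (18y^2) dy dx.

Inner (y from 0 to 1): 6.
Outer (x from 0 to 1): 6.

Therefore ∮_C P dx + Q dy = 6.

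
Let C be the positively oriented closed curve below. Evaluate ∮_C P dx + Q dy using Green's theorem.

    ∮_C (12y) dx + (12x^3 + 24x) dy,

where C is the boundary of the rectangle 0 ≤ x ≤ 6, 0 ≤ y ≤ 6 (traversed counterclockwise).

Green's theorem converts the closed line integral into a double integral over the enclosed region D:

    ∮_C P dx + Q dy = ∬_D (∂Q/∂x - ∂P/∂y) dA.

Here P = 12y, Q = 12x^3 + 24x, so

    ∂Q/∂x = 36x^2 + 24,    ∂P/∂y = 12,
    ∂Q/∂x - ∂P/∂y = 36x^2 + 12.

D is the region 0 ≤ x ≤ 6, 0 ≤ y ≤ 6. Evaluating the double integral:

    ∬_D (36x^2 + 12) dA = ∫_0^{6} ∫_0^{6} (36x^2 + 12) dy dx.

Inner (y from 0 to 6): 216x^2 + 72.
Outer (x from 0 to 6): 15984.

Therefore ∮_C P dx + Q dy = 15984.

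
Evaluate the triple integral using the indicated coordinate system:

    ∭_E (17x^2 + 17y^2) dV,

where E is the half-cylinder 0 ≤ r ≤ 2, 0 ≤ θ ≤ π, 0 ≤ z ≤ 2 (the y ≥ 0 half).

In cylindrical coordinates, x = r cos(θ), y = r sin(θ), z = z, and dV = r dr dθ dz.

The integrand becomes 17r^2, so

    ∭_E (17x^2 + 17y^2) dV = ∫_{0}^{π} ∫_{0}^{2} ∫_{0}^{2} (17r^2) · r dz dr dθ.

Inner (z): 34r^3.
Middle (r from 0 to 2): 136.
Outer (θ): 136π.

Therefore the triple integral equals 136π.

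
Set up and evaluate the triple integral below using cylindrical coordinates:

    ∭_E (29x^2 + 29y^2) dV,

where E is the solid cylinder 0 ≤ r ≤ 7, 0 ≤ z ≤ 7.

In cylindrical coordinates, x = r cos(θ), y = r sin(θ), z = z, and dV = r dr dθ dz.

The integrand becomes 29r^2, so

    ∭_E (29x^2 + 29y^2) dV = ∫_{0}^{2π} ∫_{0}^{7} ∫_{0}^{7} (29r^2) · r dz dr dθ.

Inner (z): 203r^3.
Middle (r from 0 to 7): 487403/4.
Outer (θ): 487403π/2.

Therefore the triple integral equals 487403π/2.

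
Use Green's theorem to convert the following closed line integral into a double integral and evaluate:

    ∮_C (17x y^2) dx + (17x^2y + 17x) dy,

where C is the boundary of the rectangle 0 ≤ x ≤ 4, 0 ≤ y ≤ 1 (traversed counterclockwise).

Green's theorem converts the closed line integral into a double integral over the enclosed region D:

    ∮_C P dx + Q dy = ∬_D (∂Q/∂x - ∂P/∂y) dA.

Here P = 17x y^2, Q = 17x^2y + 17x, so

    ∂Q/∂x = 34x y + 17,    ∂P/∂y = 34x y,
    ∂Q/∂x - ∂P/∂y = 17.

D is the region 0 ≤ x ≤ 4, 0 ≤ y ≤ 1. Evaluating the double integral:

    ∬_D (17) dA = ∫_0^{4} ∫_0^{1} (17) dy dx.

Inner (y from 0 to 1): 17.
Outer (x from 0 to 4): 68.

Therefore ∮_C P dx + Q dy = 68.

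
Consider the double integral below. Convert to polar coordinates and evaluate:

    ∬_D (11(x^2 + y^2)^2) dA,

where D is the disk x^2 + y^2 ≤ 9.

The region D is 0 ≤ r ≤ 3, 0 ≤ θ ≤ 2π in polar coordinates, where x = r cos(θ), y = r sin(θ), and dA = r dr dθ.

Under the substitution, the integrand becomes 11r^4, so

    ∬_D (11(x^2 + y^2)^2) dA = ∫_{0}^{2π} ∫_{0}^{3} (11r^4) · r dr dθ.

Inner integral (in r): ∫_{0}^{3} (11r^4) · r dr = 2673/2.

Outer integral (in θ): ∫_{0}^{2π} (2673/2) dθ = 2673π.

Therefore ∬_D (11(x^2 + y^2)^2) dA = 2673π.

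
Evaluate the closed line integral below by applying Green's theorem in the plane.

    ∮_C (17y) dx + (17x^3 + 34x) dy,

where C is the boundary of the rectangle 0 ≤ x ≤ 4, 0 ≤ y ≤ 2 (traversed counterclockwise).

Green's theorem converts the closed line integral into a double integral over the enclosed region D:

    ∮_C P dx + Q dy = ∬_D (∂Q/∂x - ∂P/∂y) dA.

Here P = 17y, Q = 17x^3 + 34x, so

    ∂Q/∂x = 51x^2 + 34,    ∂P/∂y = 17,
    ∂Q/∂x - ∂P/∂y = 51x^2 + 17.

D is the region 0 ≤ x ≤ 4, 0 ≤ y ≤ 2. Evaluating the double integral:

    ∬_D (51x^2 + 17) dA = ∫_0^{4} ∫_0^{2} (51x^2 + 17) dy dx.

Inner (y from 0 to 2): 102x^2 + 34.
Outer (x from 0 to 4): 2312.

Therefore ∮_C P dx + Q dy = 2312.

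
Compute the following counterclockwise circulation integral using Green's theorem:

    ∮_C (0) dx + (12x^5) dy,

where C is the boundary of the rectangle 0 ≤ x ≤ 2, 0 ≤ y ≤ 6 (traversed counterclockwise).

Green's theorem converts the closed line integral into a double integral over the enclosed region D:

    ∮_C P dx + Q dy = ∬_D (∂Q/∂x - ∂P/∂y) dA.

Here P = 0, Q = 12x^5, so

    ∂Q/∂x = 60x^4,    ∂P/∂y = 0,
    ∂Q/∂x - ∂P/∂y = 60x^4.

D is the region 0 ≤ x ≤ 2, 0 ≤ y ≤ 6. Evaluating the double integral:

    ∬_D (60x^4) dA = ∫_0^{2} ∫_0^{6} (60x^4) dy dx.

Inner (y from 0 to 6): 360x^4.
Outer (x from 0 to 2): 2304.

Therefore ∮_C P dx + Q dy = 2304.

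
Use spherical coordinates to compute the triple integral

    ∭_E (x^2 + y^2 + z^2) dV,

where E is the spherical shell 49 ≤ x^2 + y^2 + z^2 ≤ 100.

In spherical coordinates, x = ρ sin(φ) cos(θ), y = ρ sin(φ) sin(θ), z = ρ cos(φ), and dV = ρ^2 sin(φ) dρ dφ dθ.

The integrand becomes ρ^2, so

    ∭_E (x^2 + y^2 + z^2) dV = ∫_{0}^{2π} ∫_{0}^{π} ∫_{7}^{10} (ρ^2) · ρ^2 sin(φ) dρ dφ dθ.

Inner (ρ): 83193sin(φ)/5.
Middle (φ): 166386/5.
Outer (θ): 332772π/5.

Therefore the triple integral equals 332772π/5.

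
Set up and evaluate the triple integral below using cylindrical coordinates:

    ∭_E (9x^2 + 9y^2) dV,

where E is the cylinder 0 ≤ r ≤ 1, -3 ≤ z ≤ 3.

In cylindrical coordinates, x = r cos(θ), y = r sin(θ), z = z, and dV = r dr dθ dz.

The integrand becomes 9r^2, so

    ∭_E (9x^2 + 9y^2) dV = ∫_{0}^{2π} ∫_{0}^{1} ∫_{-3}^{3} (9r^2) · r dz dr dθ.

Inner (z): 54r^3.
Middle (r from 0 to 1): 27/2.
Outer (θ): 27π.

Therefore the triple integral equals 27π.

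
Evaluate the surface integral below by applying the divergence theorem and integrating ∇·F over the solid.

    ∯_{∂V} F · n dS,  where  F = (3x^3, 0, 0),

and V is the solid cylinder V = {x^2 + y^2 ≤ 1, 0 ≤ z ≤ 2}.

By the divergence theorem,

    ∯_{∂V} F · n dS = ∭_V (∇ · F) dV.

Compute the divergence:
    ∇ · F = ∂F_x/∂x + ∂F_y/∂y + ∂F_z/∂z = 9x^2 + 0 + 0 = 9x^2.

In cylindrical coordinates, x = r cos(θ), y = r sin(θ), z = z, dV = r dr dθ dz, with 0 ≤ r ≤ 1, 0 ≤ θ ≤ 2π, 0 ≤ z ≤ 2.

The integrand, after substitution and multiplying by the volume element, becomes (9r^2cos(θ)^2) · r, so

    ∭_V (∇·F) dV = ∫_0^{2π} ∫_0^{1} ∫_0^{2} (9r^2cos(θ)^2) · r dz dr dθ.

Inner (z from 0 to 2): 18r^3cos(θ)^2.
Middle (r from 0 to 1): 9cos(θ)^2/2.
Outer (θ from 0 to 2π): 9π/2.

Therefore ∯_{∂V} F · n dS = 9π/2.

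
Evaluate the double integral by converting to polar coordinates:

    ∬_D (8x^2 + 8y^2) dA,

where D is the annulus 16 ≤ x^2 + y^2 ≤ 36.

The region D is 4 ≤ r ≤ 6, 0 ≤ θ ≤ 2π in polar coordinates, where x = r cos(θ), y = r sin(θ), and dA = r dr dθ.

Under the substitution, the integrand becomes 8r^2, so

    ∬_D (8x^2 + 8y^2) dA = ∫_{0}^{2π} ∫_{4}^{6} (8r^2) · r dr dθ.

Inner integral (in r): ∫_{4}^{6} (8r^2) · r dr = 2080.

Outer integral (in θ): ∫_{0}^{2π} (2080) dθ = 4160π.

Therefore ∬_D (8x^2 + 8y^2) dA = 4160π.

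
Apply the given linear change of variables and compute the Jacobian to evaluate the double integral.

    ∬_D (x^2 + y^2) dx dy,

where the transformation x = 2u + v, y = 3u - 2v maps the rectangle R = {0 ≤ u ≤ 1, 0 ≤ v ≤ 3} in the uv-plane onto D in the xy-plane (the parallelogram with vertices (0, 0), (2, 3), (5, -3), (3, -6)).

Compute the Jacobian determinant of (x, y) with respect to (u, v):

    ∂(x,y)/∂(u,v) = | 2  1 | = (2)(-2) - (1)(3) = -7.
                   | 3  -2 |

Its absolute value is |J| = 7 (the area scaling factor).

Substituting x = 2u + v, y = 3u - 2v into the integrand,

    x^2 + y^2 → 13u^2 - 8u v + 5v^2,

so the integral becomes

    ∬_R (13u^2 - 8u v + 5v^2) · |J| du dv = ∫_0^1 ∫_0^3 (91u^2 - 56u v + 35v^2) dv du.

Inner (v): 273u^2 - 252u + 315.
Outer (u): 280.

Therefore ∬_D (x^2 + y^2) dx dy = 280.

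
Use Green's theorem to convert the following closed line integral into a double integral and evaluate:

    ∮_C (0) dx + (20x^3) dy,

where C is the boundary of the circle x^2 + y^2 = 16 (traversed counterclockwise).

Green's theorem converts the closed line integral into a double integral over the enclosed region D:

    ∮_C P dx + Q dy = ∬_D (∂Q/∂x - ∂P/∂y) dA.

Here P = 0, Q = 20x^3, so

    ∂Q/∂x = 60x^2,    ∂P/∂y = 0,
    ∂Q/∂x - ∂P/∂y = 60x^2.

D is the region x^2 + y^2 ≤ 16. Evaluating the double integral:

In polar coordinates (x = r cos θ, y = r sin θ, dA = r dr dθ) the integrand becomes 60r^2cos(θ)^2, so

    ∬_D (60x^2) dA = ∫_0^{2π} ∫_0^{4} (60r^2cos(θ)^2) · r dr dθ.

Inner (r from 0 to 4): 3840cos(θ)^2.
Outer (θ from 0 to 2π): 3840π.

Therefore ∮_C P dx + Q dy = 3840π.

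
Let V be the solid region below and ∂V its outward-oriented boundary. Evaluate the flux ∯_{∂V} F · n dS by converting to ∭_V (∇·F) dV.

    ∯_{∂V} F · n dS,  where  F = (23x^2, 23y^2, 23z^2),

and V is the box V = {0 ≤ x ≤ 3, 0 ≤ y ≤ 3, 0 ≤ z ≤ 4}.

By the divergence theorem,

    ∯_{∂V} F · n dS = ∭_V (∇ · F) dV.

Compute the divergence:
    ∇ · F = ∂F_x/∂x + ∂F_y/∂y + ∂F_z/∂z = 46x + 46y + 46z.

V is a rectangular box, so dV = dx dy dz with 0 ≤ x ≤ 3, 0 ≤ y ≤ 3, 0 ≤ z ≤ 4.

Integrate (46x + 46y + 46z) over V as an iterated integral:

    ∭_V (∇·F) dV = ∫_0^{3} ∫_0^{3} ∫_0^{4} (46x + 46y + 46z) dz dy dx.

Inner (z from 0 to 4): 184x + 184y + 368.
Middle (y from 0 to 3): 552x + 1932.
Outer (x from 0 to 3): 8280.

Therefore ∯_{∂V} F · n dS = 8280.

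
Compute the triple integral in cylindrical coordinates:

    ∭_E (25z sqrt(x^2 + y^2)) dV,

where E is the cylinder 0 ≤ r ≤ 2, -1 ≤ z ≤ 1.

In cylindrical coordinates, x = r cos(θ), y = r sin(θ), z = z, and dV = r dr dθ dz.

The integrand becomes 25r z, so

    ∭_E (25z sqrt(x^2 + y^2)) dV = ∫_{0}^{2π} ∫_{0}^{2} ∫_{-1}^{1} (25r z) · r dz dr dθ.

Inner (z): 0.
Middle (r from 0 to 2): 0.
Outer (θ): 0.

Therefore the triple integral equals 0.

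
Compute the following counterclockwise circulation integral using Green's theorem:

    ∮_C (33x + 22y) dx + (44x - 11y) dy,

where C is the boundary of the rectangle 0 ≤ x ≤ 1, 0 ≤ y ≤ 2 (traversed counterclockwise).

Green's theorem converts the closed line integral into a double integral over the enclosed region D:

    ∮_C P dx + Q dy = ∬_D (∂Q/∂x - ∂P/∂y) dA.

Here P = 33x + 22y, Q = 44x - 11y, so

    ∂Q/∂x = 44,    ∂P/∂y = 22,
    ∂Q/∂x - ∂P/∂y = 22.

D is the region 0 ≤ x ≤ 1, 0 ≤ y ≤ 2. Evaluating the double integral:

    ∬_D (22) dA = ∫_0^{1} ∫_0^{2} (22) dy dx.

Inner (y from 0 to 2): 44.
Outer (x from 0 to 1): 44.

Therefore ∮_C P dx + Q dy = 44.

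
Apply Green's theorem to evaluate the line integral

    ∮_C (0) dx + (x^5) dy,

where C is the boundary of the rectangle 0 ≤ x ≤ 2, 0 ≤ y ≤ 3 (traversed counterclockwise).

Green's theorem converts the closed line integral into a double integral over the enclosed region D:

    ∮_C P dx + Q dy = ∬_D (∂Q/∂x - ∂P/∂y) dA.

Here P = 0, Q = x^5, so

    ∂Q/∂x = 5x^4,    ∂P/∂y = 0,
    ∂Q/∂x - ∂P/∂y = 5x^4.

D is the region 0 ≤ x ≤ 2, 0 ≤ y ≤ 3. Evaluating the double integral:

    ∬_D (5x^4) dA = ∫_0^{2} ∫_0^{3} (5x^4) dy dx.

Inner (y from 0 to 3): 15x^4.
Outer (x from 0 to 2): 96.

Therefore ∮_C P dx + Q dy = 96.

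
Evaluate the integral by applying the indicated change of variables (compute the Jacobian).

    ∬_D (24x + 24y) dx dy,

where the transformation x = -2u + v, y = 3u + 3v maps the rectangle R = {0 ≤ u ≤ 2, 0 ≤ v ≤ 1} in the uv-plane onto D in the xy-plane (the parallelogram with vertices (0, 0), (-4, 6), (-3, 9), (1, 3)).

Compute the Jacobian determinant of (x, y) with respect to (u, v):

    ∂(x,y)/∂(u,v) = | -2  1 | = (-2)(3) - (1)(3) = -9.
                   | 3  3 |

Its absolute value is |J| = 9 (the area scaling factor).

Substituting x = -2u + v, y = 3u + 3v into the integrand,

    24x + 24y → 24u + 96v,

so the integral becomes

    ∬_R (24u + 96v) · |J| du dv = ∫_0^2 ∫_0^1 (216u + 864v) dv du.

Inner (v): 216u + 432.
Outer (u): 1296.

Therefore ∬_D (24x + 24y) dx dy = 1296.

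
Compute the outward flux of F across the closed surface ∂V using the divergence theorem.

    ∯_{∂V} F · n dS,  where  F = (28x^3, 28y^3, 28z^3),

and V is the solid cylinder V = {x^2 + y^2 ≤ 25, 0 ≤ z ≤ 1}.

By the divergence theorem,

    ∯_{∂V} F · n dS = ∭_V (∇ · F) dV.

Compute the divergence:
    ∇ · F = ∂F_x/∂x + ∂F_y/∂y + ∂F_z/∂z = 84x^2 + 84y^2 + 84z^2.

In cylindrical coordinates, x = r cos(θ), y = r sin(θ), z = z, dV = r dr dθ dz, with 0 ≤ r ≤ 5, 0 ≤ θ ≤ 2π, 0 ≤ z ≤ 1.

The integrand, after substitution and multiplying by the volume element, becomes (84r^2 + 84z^2) · r, so

    ∭_V (∇·F) dV = ∫_0^{2π} ∫_0^{5} ∫_0^{1} (84r^2 + 84z^2) · r dz dr dθ.

Inner (z from 0 to 1): 84r^3 + 28r.
Middle (r from 0 to 5): 13475.
Outer (θ from 0 to 2π): 26950π.

Therefore ∯_{∂V} F · n dS = 26950π.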